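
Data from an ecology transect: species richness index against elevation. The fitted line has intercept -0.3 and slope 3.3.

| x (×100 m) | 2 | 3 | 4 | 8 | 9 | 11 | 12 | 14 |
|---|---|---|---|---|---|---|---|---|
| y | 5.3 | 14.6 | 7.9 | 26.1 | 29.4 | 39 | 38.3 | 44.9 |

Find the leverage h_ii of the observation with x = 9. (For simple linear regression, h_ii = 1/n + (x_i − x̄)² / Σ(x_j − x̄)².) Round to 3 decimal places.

x̄ = (2 + 3 + 4 + 8 + 9 + 11 + 12 + 14)/8 = 7.875
Σ(x − x̄)² = 34.5156 + 23.7656 + 15.0156 + 0.015625 + 1.26562 + 9.76562 + 17.0156 + 37.5156 = 138.875
h = 1/8 + (1.125)²/138.875 = 0.125 + 0.00911341 = 0.134

h = 0.134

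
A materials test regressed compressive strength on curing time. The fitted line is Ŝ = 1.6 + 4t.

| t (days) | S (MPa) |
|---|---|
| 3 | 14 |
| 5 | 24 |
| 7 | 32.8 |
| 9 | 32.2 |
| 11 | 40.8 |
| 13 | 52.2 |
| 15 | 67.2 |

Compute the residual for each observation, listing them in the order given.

t=3: Ŝ = 1.6 + 4·3 = 13.6; e = 14 − 13.6 = 0.4
t=5: Ŝ = 1.6 + 4·5 = 21.6; e = 24 − 21.6 = 2.4
t=7: Ŝ = 1.6 + 4·7 = 29.6; e = 32.8 − 29.6 = 3.2
t=9: Ŝ = 1.6 + 4·9 = 37.6; e = 32.2 − 37.6 = -5.4
t=11: Ŝ = 1.6 + 4·11 = 45.6; e = 40.8 − 45.6 = -4.8
t=13: Ŝ = 1.6 + 4·13 = 53.6; e = 52.2 − 53.6 = -1.4
t=15: Ŝ = 1.6 + 4·15 = 61.6; e = 67.2 − 61.6 = 5.6

0.4, 2.4, 3.2, -5.4, -4.8, -1.4, 5.6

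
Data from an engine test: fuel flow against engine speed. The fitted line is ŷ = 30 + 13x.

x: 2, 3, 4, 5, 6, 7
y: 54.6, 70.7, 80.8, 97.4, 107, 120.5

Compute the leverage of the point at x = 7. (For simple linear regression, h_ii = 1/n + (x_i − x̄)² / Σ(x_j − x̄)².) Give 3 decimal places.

x̄ = (2 + 3 + 4 + 5 + 6 + 7)/6 = 4.5
Σ(x − x̄)² = 6.25 + 2.25 + 0.25 + 0.25 + 2.25 + 6.25 = 17.5
h = 1/6 + (2.5)²/17.5 = 0.166667 + 0.357143 = 0.524

h = 0.524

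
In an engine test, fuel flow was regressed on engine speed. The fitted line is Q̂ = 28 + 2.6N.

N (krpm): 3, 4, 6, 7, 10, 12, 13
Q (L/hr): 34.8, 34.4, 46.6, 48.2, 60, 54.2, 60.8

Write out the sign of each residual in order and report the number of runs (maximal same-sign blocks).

3 runs

N=3: Q̂ = 28 + 2.6·3 = 35.8; r = 34.8 − 35.8 = -1
N=4: Q̂ = 28 + 2.6·4 = 38.4; r = 34.4 − 38.4 = -4
N=6: Q̂ = 28 + 2.6·6 = 43.6; r = 46.6 − 43.6 = 3
N=7: Q̂ = 28 + 2.6·7 = 46.2; r = 48.2 − 46.2 = 2
N=10: Q̂ = 28 + 2.6·10 = 54; r = 60 − 54 = 6
N=12: Q̂ = 28 + 2.6·12 = 59.2; r = 54.2 − 59.2 = -5
N=13: Q̂ = 28 + 2.6·13 = 61.8; r = 60.8 − 61.8 = -1
Signs: − − + + + − −
Runs: −×2, +×3, −×2 → 3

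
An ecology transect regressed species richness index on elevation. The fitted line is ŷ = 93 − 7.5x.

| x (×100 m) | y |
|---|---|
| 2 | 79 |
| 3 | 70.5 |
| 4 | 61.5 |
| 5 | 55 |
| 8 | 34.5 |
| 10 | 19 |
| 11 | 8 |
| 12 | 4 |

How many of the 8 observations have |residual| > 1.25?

x=2: ŷ = 93 − 7.5·2 = 78; r = 79 − 78 = 1
x=3: ŷ = 93 − 7.5·3 = 70.5; r = 70.5 − 70.5 = 0
x=4: ŷ = 93 − 7.5·4 = 63; r = 61.5 − 63 = -1.5
x=5: ŷ = 93 − 7.5·5 = 55.5; r = 55 − 55.5 = -0.5
x=8: ŷ = 93 − 7.5·8 = 33; r = 34.5 − 33 = 1.5
x=10: ŷ = 93 − 7.5·10 = 18; r = 19 − 18 = 1
x=11: ŷ = 93 − 7.5·11 = 10.5; r = 8 − 10.5 = -2.5
x=12: ŷ = 93 − 7.5·12 = 3; r = 4 − 3 = 1
|r| > 1.25: x=4 (|r|=1.5), x=8 (|r|=1.5), x=11 (|r|=2.5) → 3

3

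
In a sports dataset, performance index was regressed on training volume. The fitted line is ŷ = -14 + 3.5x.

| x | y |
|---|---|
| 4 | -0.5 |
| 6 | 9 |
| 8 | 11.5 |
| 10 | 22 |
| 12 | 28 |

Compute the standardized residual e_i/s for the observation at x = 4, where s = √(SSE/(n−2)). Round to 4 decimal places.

x=4: ŷ = -14 + 3.5·4 = 0; e = -0.5 − 0 = -0.5
x=6: ŷ = -14 + 3.5·6 = 7; e = 9 − 7 = 2
x=8: ŷ = -14 + 3.5·8 = 14; e = 11.5 − 14 = -2.5
x=10: ŷ = -14 + 3.5·10 = 21; e = 22 − 21 = 1
x=12: ŷ = -14 + 3.5·12 = 28; e = 28 − 28 = 0
SSE = 0.25 + 4 + 6.25 + 1 + 0 = 11.5
s = √(11.5/3) = 1.95789
e/s = -0.5 / 1.95789 = -0.2554

-0.2554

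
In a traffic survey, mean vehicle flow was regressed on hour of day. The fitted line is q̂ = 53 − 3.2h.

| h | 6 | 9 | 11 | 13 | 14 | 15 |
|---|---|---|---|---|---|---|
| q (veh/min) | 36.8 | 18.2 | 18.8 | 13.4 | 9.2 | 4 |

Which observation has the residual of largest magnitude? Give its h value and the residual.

h = 9, r = -6

h=6: q̂ = 53 − 3.2·6 = 33.8; r = 36.8 − 33.8 = 3
h=9: q̂ = 53 − 3.2·9 = 24.2; r = 18.2 − 24.2 = -6
h=11: q̂ = 53 − 3.2·11 = 17.8; r = 18.8 − 17.8 = 1
h=13: q̂ = 53 − 3.2·13 = 11.4; r = 13.4 − 11.4 = 2
h=14: q̂ = 53 − 3.2·14 = 8.2; r = 9.2 − 8.2 = 1
h=15: q̂ = 53 − 3.2·15 = 5; r = 4 − 5 = -1
Largest |r| is 6 at h = 9, residual -6.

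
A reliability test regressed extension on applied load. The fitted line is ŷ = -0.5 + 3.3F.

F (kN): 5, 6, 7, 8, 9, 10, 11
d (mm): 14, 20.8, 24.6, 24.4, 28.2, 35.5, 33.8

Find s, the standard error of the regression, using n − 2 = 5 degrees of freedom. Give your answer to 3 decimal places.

F=5: ŷ = -0.5 + 3.3·5 = 16; r = 14 − 16 = -2
F=6: ŷ = -0.5 + 3.3·6 = 19.3; r = 20.8 − 19.3 = 1.5
F=7: ŷ = -0.5 + 3.3·7 = 22.6; r = 24.6 − 22.6 = 2
F=8: ŷ = -0.5 + 3.3·8 = 25.9; r = 24.4 − 25.9 = -1.5
F=9: ŷ = -0.5 + 3.3·9 = 29.2; r = 28.2 − 29.2 = -1
F=10: ŷ = -0.5 + 3.3·10 = 32.5; r = 35.5 − 32.5 = 3
F=11: ŷ = -0.5 + 3.3·11 = 35.8; r = 33.8 − 35.8 = -2
SSE = 4 + 2.25 + 4 + 2.25 + 1 + 9 + 4 = 26.5
s = √(26.5/5) = √5.3 ≈ 2.302

s = 2.302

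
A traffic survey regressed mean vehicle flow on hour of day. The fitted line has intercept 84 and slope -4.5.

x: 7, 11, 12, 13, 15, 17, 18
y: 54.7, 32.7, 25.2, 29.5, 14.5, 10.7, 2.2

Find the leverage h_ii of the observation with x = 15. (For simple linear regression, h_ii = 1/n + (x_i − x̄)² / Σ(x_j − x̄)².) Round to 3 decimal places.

h = 0.177

x̄ = (7 + 11 + 12 + 13 + 15 + 17 + 18)/7 = 13.2857
Σ(x − x̄)² = 39.5102 + 5.22449 + 1.65306 + 0.0816327 + 2.93878 + 13.7959 + 22.2245 = 85.4286
h = 1/7 + (1.71429)²/85.4286 = 0.142857 + 0.0344004 = 0.177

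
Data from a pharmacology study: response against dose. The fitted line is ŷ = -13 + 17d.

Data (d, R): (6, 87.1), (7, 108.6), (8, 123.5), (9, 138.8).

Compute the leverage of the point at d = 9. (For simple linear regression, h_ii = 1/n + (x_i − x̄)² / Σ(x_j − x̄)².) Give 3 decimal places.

d̄ = (6 + 7 + 8 + 9)/4 = 7.5
Σ(d − d̄)² = 2.25 + 0.25 + 0.25 + 2.25 = 5
h = 1/4 + (1.5)²/5 = 0.25 + 0.45 = 0.700

h = 0.700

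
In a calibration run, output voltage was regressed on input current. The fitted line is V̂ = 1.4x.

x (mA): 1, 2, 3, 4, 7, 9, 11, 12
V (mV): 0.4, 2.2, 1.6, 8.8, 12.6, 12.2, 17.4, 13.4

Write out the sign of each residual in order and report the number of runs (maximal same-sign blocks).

5 runs

x=1: V̂ = 1.4·1 = 1.4; e = 0.4 − 1.4 = -1
x=2: V̂ = 1.4·2 = 2.8; e = 2.2 − 2.8 = -0.6
x=3: V̂ = 1.4·3 = 4.2; e = 1.6 − 4.2 = -2.6
x=4: V̂ = 1.4·4 = 5.6; e = 8.8 − 5.6 = 3.2
x=7: V̂ = 1.4·7 = 9.8; e = 12.6 − 9.8 = 2.8
x=9: V̂ = 1.4·9 = 12.6; e = 12.2 − 12.6 = -0.4
x=11: V̂ = 1.4·11 = 15.4; e = 17.4 − 15.4 = 2
x=12: V̂ = 1.4·12 = 16.8; e = 13.4 − 16.8 = -3.4
Signs: − − − + + − + −
Runs: −×3, +×2, −×1, +×1, −×1 → 5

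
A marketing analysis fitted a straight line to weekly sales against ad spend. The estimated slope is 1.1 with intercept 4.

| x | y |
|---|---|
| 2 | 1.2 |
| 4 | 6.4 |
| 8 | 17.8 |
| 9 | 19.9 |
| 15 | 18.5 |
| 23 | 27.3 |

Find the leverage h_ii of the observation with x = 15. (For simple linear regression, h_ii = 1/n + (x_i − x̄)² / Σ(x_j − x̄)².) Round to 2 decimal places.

x̄ = (2 + 4 + 8 + 9 + 15 + 23)/6 = 10.1667
Σ(x − x̄)² = 66.6944 + 38.0278 + 4.69444 + 1.36111 + 23.3611 + 164.694 = 298.833
h = 1/6 + (4.83333)²/298.833 = 0.166667 + 0.0781744 = 0.24

h = 0.24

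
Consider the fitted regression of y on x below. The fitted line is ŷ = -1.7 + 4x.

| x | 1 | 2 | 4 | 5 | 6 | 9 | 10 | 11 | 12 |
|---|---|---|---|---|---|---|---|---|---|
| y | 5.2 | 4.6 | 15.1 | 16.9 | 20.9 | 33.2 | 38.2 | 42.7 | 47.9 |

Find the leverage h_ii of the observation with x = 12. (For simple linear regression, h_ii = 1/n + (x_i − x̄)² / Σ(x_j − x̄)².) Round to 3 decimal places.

x̄ = (1 + 2 + 4 + 5 + 6 + 9 + 10 + 11 + 12)/9 = 6.66667
Σ(x − x̄)² = 32.1111 + 21.7778 + 7.11111 + 2.77778 + 0.444444 + 5.44444 + 11.1111 + 18.7778 + 28.4444 = 128
h = 1/9 + (5.33333)²/128 = 0.111111 + 0.222222 = 0.333

h = 0.333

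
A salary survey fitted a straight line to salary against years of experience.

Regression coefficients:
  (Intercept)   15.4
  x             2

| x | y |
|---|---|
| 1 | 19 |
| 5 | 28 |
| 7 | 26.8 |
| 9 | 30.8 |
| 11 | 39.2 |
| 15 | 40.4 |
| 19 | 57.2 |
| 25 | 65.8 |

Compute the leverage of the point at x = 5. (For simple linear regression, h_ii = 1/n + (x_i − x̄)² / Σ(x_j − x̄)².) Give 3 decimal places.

x̄ = (1 + 5 + 7 + 9 + 11 + 15 + 19 + 25)/8 = 11.5
Σ(x − x̄)² = 110.25 + 42.25 + 20.25 + 6.25 + 0.25 + 12.25 + 56.25 + 182.25 = 430
h = 1/8 + (-6.5)²/430 = 0.125 + 0.0982558 = 0.223

h = 0.223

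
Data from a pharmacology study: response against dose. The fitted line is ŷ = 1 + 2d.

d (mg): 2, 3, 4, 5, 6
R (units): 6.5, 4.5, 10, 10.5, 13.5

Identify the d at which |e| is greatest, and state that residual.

d = 3, e = -2.5

d=2: ŷ = 1 + 2·2 = 5; e = 6.5 − 5 = 1.5
d=3: ŷ = 1 + 2·3 = 7; e = 4.5 − 7 = -2.5
d=4: ŷ = 1 + 2·4 = 9; e = 10 − 9 = 1
d=5: ŷ = 1 + 2·5 = 11; e = 10.5 − 11 = -0.5
d=6: ŷ = 1 + 2·6 = 13; e = 13.5 − 13 = 0.5
Largest |e| is 2.5 at d = 3, residual -2.5.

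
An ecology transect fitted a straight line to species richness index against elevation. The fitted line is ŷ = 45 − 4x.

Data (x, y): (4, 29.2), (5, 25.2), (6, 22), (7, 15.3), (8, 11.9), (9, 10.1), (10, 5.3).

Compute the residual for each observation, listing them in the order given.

x=4: ŷ = 45 − 4·4 = 29; r = 29.2 − 29 = 0.2
x=5: ŷ = 45 − 4·5 = 25; r = 25.2 − 25 = 0.2
x=6: ŷ = 45 − 4·6 = 21; r = 22 − 21 = 1
x=7: ŷ = 45 − 4·7 = 17; r = 15.3 − 17 = -1.7
x=8: ŷ = 45 − 4·8 = 13; r = 11.9 − 13 = -1.1
x=9: ŷ = 45 − 4·9 = 9; r = 10.1 − 9 = 1.1
x=10: ŷ = 45 − 4·10 = 5; r = 5.3 − 5 = 0.3

0.2, 0.2, 1, -1.7, -1.1, 1.1, 0.3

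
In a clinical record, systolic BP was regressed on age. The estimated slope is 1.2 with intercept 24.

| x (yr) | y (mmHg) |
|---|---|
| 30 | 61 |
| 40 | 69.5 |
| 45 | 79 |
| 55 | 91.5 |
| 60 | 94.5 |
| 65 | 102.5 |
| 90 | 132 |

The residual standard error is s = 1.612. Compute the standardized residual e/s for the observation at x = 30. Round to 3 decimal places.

ŷ = 24 + 1.2·30 = 60
e = 61 − 60 = 1
e/s = 1 / 1.612 = 0.620

0.620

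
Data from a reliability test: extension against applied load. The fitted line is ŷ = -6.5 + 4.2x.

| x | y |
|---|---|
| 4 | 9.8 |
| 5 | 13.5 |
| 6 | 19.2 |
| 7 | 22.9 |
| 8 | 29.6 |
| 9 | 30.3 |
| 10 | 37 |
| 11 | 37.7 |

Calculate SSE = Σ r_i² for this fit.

x=4: ŷ = -6.5 + 4.2·4 = 10.3; r = 9.8 − 10.3 = -0.5
x=5: ŷ = -6.5 + 4.2·5 = 14.5; r = 13.5 − 14.5 = -1
x=6: ŷ = -6.5 + 4.2·6 = 18.7; r = 19.2 − 18.7 = 0.5
x=7: ŷ = -6.5 + 4.2·7 = 22.9; r = 22.9 − 22.9 = 0
x=8: ŷ = -6.5 + 4.2·8 = 27.1; r = 29.6 − 27.1 = 2.5
x=9: ŷ = -6.5 + 4.2·9 = 31.3; r = 30.3 − 31.3 = -1
x=10: ŷ = -6.5 + 4.2·10 = 35.5; r = 37 − 35.5 = 1.5
x=11: ŷ = -6.5 + 4.2·11 = 39.7; r = 37.7 − 39.7 = -2
SSE = 0.25 + 1 + 0.25 + 0 + 6.25 + 1 + 2.25 + 4 = 15

SSE = 15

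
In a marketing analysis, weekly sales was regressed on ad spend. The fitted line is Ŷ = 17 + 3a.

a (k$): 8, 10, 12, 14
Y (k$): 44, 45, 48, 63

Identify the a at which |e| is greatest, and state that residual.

a = 12, e = -5

a=8: Ŷ = 17 + 3·8 = 41; e = 44 − 41 = 3
a=10: Ŷ = 17 + 3·10 = 47; e = 45 − 47 = -2
a=12: Ŷ = 17 + 3·12 = 53; e = 48 − 53 = -5
a=14: Ŷ = 17 + 3·14 = 59; e = 63 − 59 = 4
Largest |e| is 5 at a = 12, residual -5.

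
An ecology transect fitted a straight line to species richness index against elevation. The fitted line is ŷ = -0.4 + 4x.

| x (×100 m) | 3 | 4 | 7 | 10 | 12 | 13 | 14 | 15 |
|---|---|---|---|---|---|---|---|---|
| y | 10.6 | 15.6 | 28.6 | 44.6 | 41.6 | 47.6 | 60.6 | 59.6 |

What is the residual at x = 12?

ŷ = -0.4 + 4·12 = 47.6
e = 41.6 − 47.6 = -6

e = -6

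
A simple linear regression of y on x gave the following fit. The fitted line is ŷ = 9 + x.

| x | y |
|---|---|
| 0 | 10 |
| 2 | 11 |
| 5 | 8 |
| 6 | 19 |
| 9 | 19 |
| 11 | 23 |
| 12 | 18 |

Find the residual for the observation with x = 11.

ŷ = 9 + 11 = 20
r = 23 − 20 = 3

r = 3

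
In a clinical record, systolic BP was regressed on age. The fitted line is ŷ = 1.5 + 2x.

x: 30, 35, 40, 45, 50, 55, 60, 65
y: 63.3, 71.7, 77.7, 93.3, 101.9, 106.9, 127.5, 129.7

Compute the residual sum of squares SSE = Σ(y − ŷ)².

SSE = 81.52

x=30: ŷ = 1.5 + 2·30 = 61.5; e = 63.3 − 61.5 = 1.8
x=35: ŷ = 1.5 + 2·35 = 71.5; e = 71.7 − 71.5 = 0.2
x=40: ŷ = 1.5 + 2·40 = 81.5; e = 77.7 − 81.5 = -3.8
x=45: ŷ = 1.5 + 2·45 = 91.5; e = 93.3 − 91.5 = 1.8
x=50: ŷ = 1.5 + 2·50 = 101.5; e = 101.9 − 101.5 = 0.4
x=55: ŷ = 1.5 + 2·55 = 111.5; e = 106.9 − 111.5 = -4.6
x=60: ŷ = 1.5 + 2·60 = 121.5; e = 127.5 − 121.5 = 6
x=65: ŷ = 1.5 + 2·65 = 131.5; e = 129.7 − 131.5 = -1.8
SSE = 3.24 + 0.04 + 14.44 + 3.24 + 0.16 + 21.16 + 36 + 3.24 = 81.52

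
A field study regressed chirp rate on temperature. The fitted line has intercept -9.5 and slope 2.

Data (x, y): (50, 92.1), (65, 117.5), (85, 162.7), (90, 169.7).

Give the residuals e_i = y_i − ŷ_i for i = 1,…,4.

x=50: ŷ = -9.5 + 2·50 = 90.5; e = 92.1 − 90.5 = 1.6
x=65: ŷ = -9.5 + 2·65 = 120.5; e = 117.5 − 120.5 = -3
x=85: ŷ = -9.5 + 2·85 = 160.5; e = 162.7 − 160.5 = 2.2
x=90: ŷ = -9.5 + 2·90 = 170.5; e = 169.7 − 170.5 = -0.8

1.6, -3, 2.2, -0.8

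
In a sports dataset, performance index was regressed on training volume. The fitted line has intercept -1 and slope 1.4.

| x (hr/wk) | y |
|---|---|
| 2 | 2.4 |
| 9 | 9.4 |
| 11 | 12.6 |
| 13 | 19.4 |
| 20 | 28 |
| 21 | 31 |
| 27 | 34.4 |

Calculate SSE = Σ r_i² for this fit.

x=2: ŷ = -1 + 1.4·2 = 1.8; r = 2.4 − 1.8 = 0.6
x=9: ŷ = -1 + 1.4·9 = 11.6; r = 9.4 − 11.6 = -2.2
x=11: ŷ = -1 + 1.4·11 = 14.4; r = 12.6 − 14.4 = -1.8
x=13: ŷ = -1 + 1.4·13 = 17.2; r = 19.4 − 17.2 = 2.2
x=20: ŷ = -1 + 1.4·20 = 27; r = 28 − 27 = 1
x=21: ŷ = -1 + 1.4·21 = 28.4; r = 31 − 28.4 = 2.6
x=27: ŷ = -1 + 1.4·27 = 36.8; r = 34.4 − 36.8 = -2.4
SSE = 0.36 + 4.84 + 3.24 + 4.84 + 1 + 6.76 + 5.76 = 26.8

SSE = 26.8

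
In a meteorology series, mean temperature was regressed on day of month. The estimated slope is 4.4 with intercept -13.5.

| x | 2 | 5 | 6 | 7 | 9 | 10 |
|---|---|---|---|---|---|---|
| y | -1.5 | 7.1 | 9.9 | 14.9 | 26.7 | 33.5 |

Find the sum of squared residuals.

SSE = 36.32

x=2: ŷ = -13.5 + 4.4·2 = -4.7; e = -1.5 − (-4.7) = 3.2
x=5: ŷ = -13.5 + 4.4·5 = 8.5; e = 7.1 − 8.5 = -1.4
x=6: ŷ = -13.5 + 4.4·6 = 12.9; e = 9.9 − 12.9 = -3
x=7: ŷ = -13.5 + 4.4·7 = 17.3; e = 14.9 − 17.3 = -2.4
x=9: ŷ = -13.5 + 4.4·9 = 26.1; e = 26.7 − 26.1 = 0.6
x=10: ŷ = -13.5 + 4.4·10 = 30.5; e = 33.5 − 30.5 = 3
SSE = 10.24 + 1.96 + 9 + 5.76 + 0.36 + 9 = 36.32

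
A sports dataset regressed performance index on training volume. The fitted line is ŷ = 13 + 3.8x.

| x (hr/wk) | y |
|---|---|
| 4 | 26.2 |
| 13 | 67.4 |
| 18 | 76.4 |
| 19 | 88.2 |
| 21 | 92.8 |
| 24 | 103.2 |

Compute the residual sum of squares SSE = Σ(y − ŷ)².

x=4: ŷ = 13 + 3.8·4 = 28.2; e = 26.2 − 28.2 = -2
x=13: ŷ = 13 + 3.8·13 = 62.4; e = 67.4 − 62.4 = 5
x=18: ŷ = 13 + 3.8·18 = 81.4; e = 76.4 − 81.4 = -5
x=19: ŷ = 13 + 3.8·19 = 85.2; e = 88.2 − 85.2 = 3
x=21: ŷ = 13 + 3.8·21 = 92.8; e = 92.8 − 92.8 = 0
x=24: ŷ = 13 + 3.8·24 = 104.2; e = 103.2 − 104.2 = -1
SSE = 4 + 25 + 25 + 9 + 0 + 1 = 64

SSE = 64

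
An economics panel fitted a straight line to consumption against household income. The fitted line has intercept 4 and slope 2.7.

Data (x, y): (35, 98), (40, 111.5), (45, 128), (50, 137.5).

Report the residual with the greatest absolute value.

x=35: ŷ = 4 + 2.7·35 = 98.5; r = 98 − 98.5 = -0.5
x=40: ŷ = 4 + 2.7·40 = 112; r = 111.5 − 112 = -0.5
x=45: ŷ = 4 + 2.7·45 = 125.5; r = 128 − 125.5 = 2.5
x=50: ŷ = 4 + 2.7·50 = 139; r = 137.5 − 139 = -1.5
Largest |r| is 2.5 at x = 45, residual 2.5.

r = 2.5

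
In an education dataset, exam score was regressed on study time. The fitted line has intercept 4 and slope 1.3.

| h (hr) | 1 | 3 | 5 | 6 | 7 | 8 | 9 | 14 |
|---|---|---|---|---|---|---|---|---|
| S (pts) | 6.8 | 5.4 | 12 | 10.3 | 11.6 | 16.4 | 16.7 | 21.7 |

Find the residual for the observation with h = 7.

ŷ = 4 + 1.3·7 = 13.1
r = 11.6 − 13.1 = -1.5

r = -1.5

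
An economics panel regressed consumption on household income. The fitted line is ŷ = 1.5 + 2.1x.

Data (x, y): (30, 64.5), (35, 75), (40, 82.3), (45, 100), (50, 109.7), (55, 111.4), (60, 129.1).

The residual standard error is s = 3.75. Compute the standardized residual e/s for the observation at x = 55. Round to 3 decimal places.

-1.493

ŷ = 1.5 + 2.1·55 = 117
e = 111.4 − 117 = -5.6
e/s = -5.6 / 3.75 = -1.493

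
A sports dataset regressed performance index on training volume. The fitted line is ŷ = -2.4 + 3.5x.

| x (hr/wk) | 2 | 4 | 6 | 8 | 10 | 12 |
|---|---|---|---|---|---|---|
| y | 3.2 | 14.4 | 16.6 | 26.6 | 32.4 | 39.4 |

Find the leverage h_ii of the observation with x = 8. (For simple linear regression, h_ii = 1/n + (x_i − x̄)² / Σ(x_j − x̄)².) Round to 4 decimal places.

h = 0.1810

x̄ = (2 + 4 + 6 + 8 + 10 + 12)/6 = 7
Σ(x − x̄)² = 25 + 9 + 1 + 1 + 9 + 25 = 70
h = 1/6 + (1)²/70 = 0.166667 + 0.0142857 = 0.1810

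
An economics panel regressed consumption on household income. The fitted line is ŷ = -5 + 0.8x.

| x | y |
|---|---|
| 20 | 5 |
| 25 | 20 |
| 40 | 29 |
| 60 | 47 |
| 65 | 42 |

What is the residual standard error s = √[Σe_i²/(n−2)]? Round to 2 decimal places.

s = 5.94

x=20: ŷ = -5 + 0.8·20 = 11; e = 5 − 11 = -6
x=25: ŷ = -5 + 0.8·25 = 15; e = 20 − 15 = 5
x=40: ŷ = -5 + 0.8·40 = 27; e = 29 − 27 = 2
x=60: ŷ = -5 + 0.8·60 = 43; e = 47 − 43 = 4
x=65: ŷ = -5 + 0.8·65 = 47; e = 42 − 47 = -5
SSE = 36 + 25 + 4 + 16 + 25 = 106
s = √(106/3) = √35.3333 ≈ 5.94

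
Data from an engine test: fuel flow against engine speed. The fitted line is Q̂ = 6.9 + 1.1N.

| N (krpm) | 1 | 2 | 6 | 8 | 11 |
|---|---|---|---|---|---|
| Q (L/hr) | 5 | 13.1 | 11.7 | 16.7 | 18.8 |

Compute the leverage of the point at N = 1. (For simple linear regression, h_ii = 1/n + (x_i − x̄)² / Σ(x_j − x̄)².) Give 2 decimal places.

N̄ = (1 + 2 + 6 + 8 + 11)/5 = 5.6
Σ(N − N̄)² = 21.16 + 12.96 + 0.16 + 5.76 + 29.16 = 69.2
h = 1/5 + (-4.6)²/69.2 = 0.2 + 0.30578 = 0.51

h = 0.51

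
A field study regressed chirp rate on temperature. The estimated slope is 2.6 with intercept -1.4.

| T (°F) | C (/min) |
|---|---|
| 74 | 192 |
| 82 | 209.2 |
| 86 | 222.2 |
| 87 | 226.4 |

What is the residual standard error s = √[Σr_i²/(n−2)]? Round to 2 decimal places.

T=74: Ĉ = -1.4 + 2.6·74 = 191; r = 192 − 191 = 1
T=82: Ĉ = -1.4 + 2.6·82 = 211.8; r = 209.2 − 211.8 = -2.6
T=86: Ĉ = -1.4 + 2.6·86 = 222.2; r = 222.2 − 222.2 = 0
T=87: Ĉ = -1.4 + 2.6·87 = 224.8; r = 226.4 − 224.8 = 1.6
SSE = 1 + 6.76 + 0 + 2.56 = 10.32
s = √(10.32/2) = √5.16 ≈ 2.27

s = 2.27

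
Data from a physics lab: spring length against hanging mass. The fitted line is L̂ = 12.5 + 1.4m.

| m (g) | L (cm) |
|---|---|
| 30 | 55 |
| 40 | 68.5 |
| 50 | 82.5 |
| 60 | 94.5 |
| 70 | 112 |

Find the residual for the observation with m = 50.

L̂ = 12.5 + 1.4·50 = 82.5
e = 82.5 − 82.5 = 0

e = 0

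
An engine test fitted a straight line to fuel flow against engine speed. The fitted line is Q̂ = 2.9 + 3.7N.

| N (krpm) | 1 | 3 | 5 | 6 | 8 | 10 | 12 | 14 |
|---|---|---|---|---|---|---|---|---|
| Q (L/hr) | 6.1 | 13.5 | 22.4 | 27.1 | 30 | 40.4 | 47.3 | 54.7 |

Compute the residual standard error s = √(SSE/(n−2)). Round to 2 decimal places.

s = 1.41

N=1: Q̂ = 2.9 + 3.7·1 = 6.6; r = 6.1 − 6.6 = -0.5
N=3: Q̂ = 2.9 + 3.7·3 = 14; r = 13.5 − 14 = -0.5
N=5: Q̂ = 2.9 + 3.7·5 = 21.4; r = 22.4 − 21.4 = 1
N=6: Q̂ = 2.9 + 3.7·6 = 25.1; r = 27.1 − 25.1 = 2
N=8: Q̂ = 2.9 + 3.7·8 = 32.5; r = 30 − 32.5 = -2.5
N=10: Q̂ = 2.9 + 3.7·10 = 39.9; r = 40.4 − 39.9 = 0.5
N=12: Q̂ = 2.9 + 3.7·12 = 47.3; r = 47.3 − 47.3 = 0
N=14: Q̂ = 2.9 + 3.7·14 = 54.7; r = 54.7 − 54.7 = 0
SSE = 0.25 + 0.25 + 1 + 4 + 6.25 + 0.25 + 0 + 0 = 12
s = √(12/6) = √2 ≈ 1.41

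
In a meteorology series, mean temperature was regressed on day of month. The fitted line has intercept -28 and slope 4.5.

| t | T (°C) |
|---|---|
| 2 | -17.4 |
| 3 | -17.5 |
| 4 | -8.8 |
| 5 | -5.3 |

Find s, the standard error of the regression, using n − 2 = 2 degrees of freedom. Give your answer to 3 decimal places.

t=2: ŷ = -28 + 4.5·2 = -19; r = -17.4 − (-19) = 1.6
t=3: ŷ = -28 + 4.5·3 = -14.5; r = -17.5 − (-14.5) = -3
t=4: ŷ = -28 + 4.5·4 = -10; r = -8.8 − (-10) = 1.2
t=5: ŷ = -28 + 4.5·5 = -5.5; r = -5.3 − (-5.5) = 0.2
SSE = 2.56 + 9 + 1.44 + 0.04 = 13.04
s = √(13.04/2) = √6.52 ≈ 2.553

s = 2.553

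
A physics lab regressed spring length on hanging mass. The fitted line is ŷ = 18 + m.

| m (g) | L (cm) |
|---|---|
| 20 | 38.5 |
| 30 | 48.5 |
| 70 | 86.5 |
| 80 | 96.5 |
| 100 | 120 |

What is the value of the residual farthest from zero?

m=20: ŷ = 18 + 20 = 38; r = 38.5 − 38 = 0.5
m=30: ŷ = 18 + 30 = 48; r = 48.5 − 48 = 0.5
m=70: ŷ = 18 + 70 = 88; r = 86.5 − 88 = -1.5
m=80: ŷ = 18 + 80 = 98; r = 96.5 − 98 = -1.5
m=100: ŷ = 18 + 100 = 118; r = 120 − 118 = 2
Largest |r| is 2 at m = 100, residual 2.

r = 2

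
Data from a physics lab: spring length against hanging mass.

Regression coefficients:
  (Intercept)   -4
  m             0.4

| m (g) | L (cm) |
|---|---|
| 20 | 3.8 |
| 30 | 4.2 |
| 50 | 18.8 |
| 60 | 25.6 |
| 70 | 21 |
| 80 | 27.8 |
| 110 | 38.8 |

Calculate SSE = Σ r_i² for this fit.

SSE = 64.16

m=20: L̂ = -4 + 0.4·20 = 4; r = 3.8 − 4 = -0.2
m=30: L̂ = -4 + 0.4·30 = 8; r = 4.2 − 8 = -3.8
m=50: L̂ = -4 + 0.4·50 = 16; r = 18.8 − 16 = 2.8
m=60: L̂ = -4 + 0.4·60 = 20; r = 25.6 − 20 = 5.6
m=70: L̂ = -4 + 0.4·70 = 24; r = 21 − 24 = -3
m=80: L̂ = -4 + 0.4·80 = 28; r = 27.8 − 28 = -0.2
m=110: L̂ = -4 + 0.4·110 = 40; r = 38.8 − 40 = -1.2
SSE = 0.04 + 14.44 + 7.84 + 31.36 + 9 + 0.04 + 1.44 = 64.16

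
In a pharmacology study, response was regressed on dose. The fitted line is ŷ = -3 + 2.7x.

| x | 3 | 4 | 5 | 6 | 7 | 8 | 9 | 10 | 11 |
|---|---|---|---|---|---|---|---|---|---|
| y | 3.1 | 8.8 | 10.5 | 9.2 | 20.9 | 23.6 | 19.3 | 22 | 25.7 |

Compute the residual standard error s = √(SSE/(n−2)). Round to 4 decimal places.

s = 3.3806

x=3: ŷ = -3 + 2.7·3 = 5.1; r = 3.1 − 5.1 = -2
x=4: ŷ = -3 + 2.7·4 = 7.8; r = 8.8 − 7.8 = 1
x=5: ŷ = -3 + 2.7·5 = 10.5; r = 10.5 − 10.5 = 0
x=6: ŷ = -3 + 2.7·6 = 13.2; r = 9.2 − 13.2 = -4
x=7: ŷ = -3 + 2.7·7 = 15.9; r = 20.9 − 15.9 = 5
x=8: ŷ = -3 + 2.7·8 = 18.6; r = 23.6 − 18.6 = 5
x=9: ŷ = -3 + 2.7·9 = 21.3; r = 19.3 − 21.3 = -2
x=10: ŷ = -3 + 2.7·10 = 24; r = 22 − 24 = -2
x=11: ŷ = -3 + 2.7·11 = 26.7; r = 25.7 − 26.7 = -1
SSE = 4 + 1 + 0 + 16 + 25 + 25 + 4 + 4 + 1 = 80
s = √(80/7) = √11.4286 ≈ 3.3806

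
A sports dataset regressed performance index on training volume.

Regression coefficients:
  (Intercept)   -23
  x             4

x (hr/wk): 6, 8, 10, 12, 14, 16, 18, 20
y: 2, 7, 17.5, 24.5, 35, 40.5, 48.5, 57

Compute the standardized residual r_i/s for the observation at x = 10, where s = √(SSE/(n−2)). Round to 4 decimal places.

x=6: ŷ = -23 + 4·6 = 1; r = 2 − 1 = 1
x=8: ŷ = -23 + 4·8 = 9; r = 7 − 9 = -2
x=10: ŷ = -23 + 4·10 = 17; r = 17.5 − 17 = 0.5
x=12: ŷ = -23 + 4·12 = 25; r = 24.5 − 25 = -0.5
x=14: ŷ = -23 + 4·14 = 33; r = 35 − 33 = 2
x=16: ŷ = -23 + 4·16 = 41; r = 40.5 − 41 = -0.5
x=18: ŷ = -23 + 4·18 = 49; r = 48.5 − 49 = -0.5
x=20: ŷ = -23 + 4·20 = 57; r = 57 − 57 = 0
SSE = 1 + 4 + 0.25 + 0.25 + 4 + 0.25 + 0.25 + 0 = 10
s = √(10/6) = 1.29099
r/s = 0.5 / 1.29099 = 0.3873

0.3873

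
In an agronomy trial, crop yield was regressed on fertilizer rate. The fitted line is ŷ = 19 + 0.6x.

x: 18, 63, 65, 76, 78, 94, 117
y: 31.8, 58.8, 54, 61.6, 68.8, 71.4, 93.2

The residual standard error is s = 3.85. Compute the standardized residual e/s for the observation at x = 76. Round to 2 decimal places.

-0.78

ŷ = 19 + 0.6·76 = 64.6
e = 61.6 − 64.6 = -3
e/s = -3 / 3.85 = -0.78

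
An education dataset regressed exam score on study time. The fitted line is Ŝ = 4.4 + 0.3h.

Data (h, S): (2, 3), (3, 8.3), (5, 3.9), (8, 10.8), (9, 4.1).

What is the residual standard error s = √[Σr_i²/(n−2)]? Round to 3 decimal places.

s = 3.742

h=2: Ŝ = 4.4 + 0.3·2 = 5; r = 3 − 5 = -2
h=3: Ŝ = 4.4 + 0.3·3 = 5.3; r = 8.3 − 5.3 = 3
h=5: Ŝ = 4.4 + 0.3·5 = 5.9; r = 3.9 − 5.9 = -2
h=8: Ŝ = 4.4 + 0.3·8 = 6.8; r = 10.8 − 6.8 = 4
h=9: Ŝ = 4.4 + 0.3·9 = 7.1; r = 4.1 − 7.1 = -3
SSE = 4 + 9 + 4 + 16 + 9 = 42
s = √(42/3) = √14 ≈ 3.742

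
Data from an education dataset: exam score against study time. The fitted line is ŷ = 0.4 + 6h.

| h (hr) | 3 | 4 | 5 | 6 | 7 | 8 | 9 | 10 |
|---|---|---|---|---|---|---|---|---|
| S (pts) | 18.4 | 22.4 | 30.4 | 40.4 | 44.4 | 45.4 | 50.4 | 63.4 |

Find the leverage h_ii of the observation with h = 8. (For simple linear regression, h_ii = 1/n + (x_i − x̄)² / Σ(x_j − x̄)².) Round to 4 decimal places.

h = 0.1786

h̄ = (3 + 4 + 5 + 6 + 7 + 8 + 9 + 10)/8 = 6.5
Σ(h − h̄)² = 12.25 + 6.25 + 2.25 + 0.25 + 0.25 + 2.25 + 6.25 + 12.25 = 42
h = 1/8 + (1.5)²/42 = 0.125 + 0.0535714 = 0.1786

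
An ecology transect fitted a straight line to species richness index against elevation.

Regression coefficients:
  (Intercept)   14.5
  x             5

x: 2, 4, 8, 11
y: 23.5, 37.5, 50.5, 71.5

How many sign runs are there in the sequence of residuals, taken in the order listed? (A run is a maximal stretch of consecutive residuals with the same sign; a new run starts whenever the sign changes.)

x=2: ŷ = 14.5 + 5·2 = 24.5; e = 23.5 − 24.5 = -1
x=4: ŷ = 14.5 + 5·4 = 34.5; e = 37.5 − 34.5 = 3
x=8: ŷ = 14.5 + 5·8 = 54.5; e = 50.5 − 54.5 = -4
x=11: ŷ = 14.5 + 5·11 = 69.5; e = 71.5 − 69.5 = 2
Signs: − + − +
Runs: −×1, +×1, −×1, +×1 → 4

4 runs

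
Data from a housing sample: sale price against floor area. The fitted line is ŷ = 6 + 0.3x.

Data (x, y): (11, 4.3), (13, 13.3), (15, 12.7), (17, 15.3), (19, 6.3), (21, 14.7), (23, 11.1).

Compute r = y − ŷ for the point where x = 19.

r = -5.4

ŷ = 6 + 0.3·19 = 11.7
r = 6.3 − 11.7 = -5.4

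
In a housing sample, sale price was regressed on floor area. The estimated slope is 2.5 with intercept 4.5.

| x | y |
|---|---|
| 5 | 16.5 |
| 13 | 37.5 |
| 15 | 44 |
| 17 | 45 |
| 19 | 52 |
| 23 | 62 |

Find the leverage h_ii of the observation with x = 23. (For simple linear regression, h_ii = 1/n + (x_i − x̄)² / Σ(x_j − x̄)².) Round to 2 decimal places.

x̄ = (5 + 13 + 15 + 17 + 19 + 23)/6 = 15.3333
Σ(x − x̄)² = 106.778 + 5.44444 + 0.111111 + 2.77778 + 13.4444 + 58.7778 = 187.333
h = 1/6 + (7.66667)²/187.333 = 0.166667 + 0.31376 = 0.48

h = 0.48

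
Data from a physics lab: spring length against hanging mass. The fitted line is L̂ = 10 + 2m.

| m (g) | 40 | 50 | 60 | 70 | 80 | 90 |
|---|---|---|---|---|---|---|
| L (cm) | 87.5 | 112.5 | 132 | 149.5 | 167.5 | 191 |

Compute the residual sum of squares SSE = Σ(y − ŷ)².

SSE = 24

m=40: L̂ = 10 + 2·40 = 90; r = 87.5 − 90 = -2.5
m=50: L̂ = 10 + 2·50 = 110; r = 112.5 − 110 = 2.5
m=60: L̂ = 10 + 2·60 = 130; r = 132 − 130 = 2
m=70: L̂ = 10 + 2·70 = 150; r = 149.5 − 150 = -0.5
m=80: L̂ = 10 + 2·80 = 170; r = 167.5 − 170 = -2.5
m=90: L̂ = 10 + 2·90 = 190; r = 191 − 190 = 1
SSE = 6.25 + 6.25 + 4 + 0.25 + 6.25 + 1 = 24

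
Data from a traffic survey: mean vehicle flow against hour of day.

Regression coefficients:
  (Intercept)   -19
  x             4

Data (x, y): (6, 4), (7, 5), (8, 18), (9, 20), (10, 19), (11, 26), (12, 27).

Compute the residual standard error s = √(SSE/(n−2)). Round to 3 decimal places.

x=6: ŷ = -19 + 4·6 = 5; r = 4 − 5 = -1
x=7: ŷ = -19 + 4·7 = 9; r = 5 − 9 = -4
x=8: ŷ = -19 + 4·8 = 13; r = 18 − 13 = 5
x=9: ŷ = -19 + 4·9 = 17; r = 20 − 17 = 3
x=10: ŷ = -19 + 4·10 = 21; r = 19 − 21 = -2
x=11: ŷ = -19 + 4·11 = 25; r = 26 − 25 = 1
x=12: ŷ = -19 + 4·12 = 29; r = 27 − 29 = -2
SSE = 1 + 16 + 25 + 9 + 4 + 1 + 4 = 60
s = √(60/5) = √12 ≈ 3.464

s = 3.464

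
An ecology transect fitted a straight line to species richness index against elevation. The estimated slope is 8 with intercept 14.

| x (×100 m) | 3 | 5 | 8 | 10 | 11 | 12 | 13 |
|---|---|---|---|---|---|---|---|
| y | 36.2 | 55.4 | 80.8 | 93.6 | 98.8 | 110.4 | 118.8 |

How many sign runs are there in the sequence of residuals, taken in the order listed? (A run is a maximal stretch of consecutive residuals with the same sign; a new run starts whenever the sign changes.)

x=3: ŷ = 14 + 8·3 = 38; r = 36.2 − 38 = -1.8
x=5: ŷ = 14 + 8·5 = 54; r = 55.4 − 54 = 1.4
x=8: ŷ = 14 + 8·8 = 78; r = 80.8 − 78 = 2.8
x=10: ŷ = 14 + 8·10 = 94; r = 93.6 − 94 = -0.4
x=11: ŷ = 14 + 8·11 = 102; r = 98.8 − 102 = -3.2
x=12: ŷ = 14 + 8·12 = 110; r = 110.4 − 110 = 0.4
x=13: ŷ = 14 + 8·13 = 118; r = 118.8 − 118 = 0.8
Signs: − + + − − + +
Runs: −×1, +×2, −×2, +×2 → 4

4 runs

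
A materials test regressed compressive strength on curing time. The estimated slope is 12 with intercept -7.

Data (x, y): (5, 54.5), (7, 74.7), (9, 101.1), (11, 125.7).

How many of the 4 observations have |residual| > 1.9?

x=5: ŷ = -7 + 12·5 = 53; e = 54.5 − 53 = 1.5
x=7: ŷ = -7 + 12·7 = 77; e = 74.7 − 77 = -2.3
x=9: ŷ = -7 + 12·9 = 101; e = 101.1 − 101 = 0.1
x=11: ŷ = -7 + 12·11 = 125; e = 125.7 − 125 = 0.7
|e| > 1.9: x=7 (|e|=2.3) → 1

1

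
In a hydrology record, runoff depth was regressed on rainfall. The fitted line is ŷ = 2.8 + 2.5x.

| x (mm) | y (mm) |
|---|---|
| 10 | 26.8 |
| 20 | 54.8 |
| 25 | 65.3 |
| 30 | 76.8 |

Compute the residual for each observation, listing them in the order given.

-1, 2, 0, -1

x=10: ŷ = 2.8 + 2.5·10 = 27.8; e = 26.8 − 27.8 = -1
x=20: ŷ = 2.8 + 2.5·20 = 52.8; e = 54.8 − 52.8 = 2
x=25: ŷ = 2.8 + 2.5·25 = 65.3; e = 65.3 − 65.3 = 0
x=30: ŷ = 2.8 + 2.5·30 = 77.8; e = 76.8 − 77.8 = -1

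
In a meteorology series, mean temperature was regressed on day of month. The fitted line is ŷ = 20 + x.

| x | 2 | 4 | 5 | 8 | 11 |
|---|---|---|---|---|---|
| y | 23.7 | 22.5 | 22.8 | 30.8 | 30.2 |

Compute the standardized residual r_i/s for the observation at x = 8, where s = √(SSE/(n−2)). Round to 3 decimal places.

x=2: ŷ = 20 + 2 = 22; r = 23.7 − 22 = 1.7
x=4: ŷ = 20 + 4 = 24; r = 22.5 − 24 = -1.5
x=5: ŷ = 20 + 5 = 25; r = 22.8 − 25 = -2.2
x=8: ŷ = 20 + 8 = 28; r = 30.8 − 28 = 2.8
x=11: ŷ = 20 + 11 = 31; r = 30.2 − 31 = -0.8
SSE = 2.89 + 2.25 + 4.84 + 7.84 + 0.64 = 18.46
s = √(18.46/3) = 2.48059
r/s = 2.8 / 2.48059 = 1.129

1.129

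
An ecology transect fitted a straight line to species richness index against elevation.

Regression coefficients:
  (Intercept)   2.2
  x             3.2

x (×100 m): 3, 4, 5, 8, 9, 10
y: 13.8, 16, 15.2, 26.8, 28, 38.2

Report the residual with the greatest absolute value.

e = 4

x=3: ŷ = 2.2 + 3.2·3 = 11.8; e = 13.8 − 11.8 = 2
x=4: ŷ = 2.2 + 3.2·4 = 15; e = 16 − 15 = 1
x=5: ŷ = 2.2 + 3.2·5 = 18.2; e = 15.2 − 18.2 = -3
x=8: ŷ = 2.2 + 3.2·8 = 27.8; e = 26.8 − 27.8 = -1
x=9: ŷ = 2.2 + 3.2·9 = 31; e = 28 − 31 = -3
x=10: ŷ = 2.2 + 3.2·10 = 34.2; e = 38.2 − 34.2 = 4
Largest |e| is 4 at x = 10, residual 4.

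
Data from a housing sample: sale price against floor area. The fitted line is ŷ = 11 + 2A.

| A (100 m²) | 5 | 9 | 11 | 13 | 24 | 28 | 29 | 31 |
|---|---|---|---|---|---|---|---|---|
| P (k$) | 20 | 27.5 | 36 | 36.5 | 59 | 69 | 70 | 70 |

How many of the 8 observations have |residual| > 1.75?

3

A=5: ŷ = 11 + 2·5 = 21; r = 20 − 21 = -1
A=9: ŷ = 11 + 2·9 = 29; r = 27.5 − 29 = -1.5
A=11: ŷ = 11 + 2·11 = 33; r = 36 − 33 = 3
A=13: ŷ = 11 + 2·13 = 37; r = 36.5 − 37 = -0.5
A=24: ŷ = 11 + 2·24 = 59; r = 59 − 59 = 0
A=28: ŷ = 11 + 2·28 = 67; r = 69 − 67 = 2
A=29: ŷ = 11 + 2·29 = 69; r = 70 − 69 = 1
A=31: ŷ = 11 + 2·31 = 73; r = 70 − 73 = -3
|r| > 1.75: A=11 (|r|=3), A=28 (|r|=2), A=31 (|r|=3) → 3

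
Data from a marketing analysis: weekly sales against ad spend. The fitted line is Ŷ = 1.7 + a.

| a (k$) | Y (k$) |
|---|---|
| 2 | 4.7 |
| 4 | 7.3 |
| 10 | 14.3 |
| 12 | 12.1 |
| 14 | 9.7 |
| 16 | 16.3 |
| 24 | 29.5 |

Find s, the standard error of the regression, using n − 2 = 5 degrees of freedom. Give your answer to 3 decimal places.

a=2: Ŷ = 1.7 + 2 = 3.7; r = 4.7 − 3.7 = 1
a=4: Ŷ = 1.7 + 4 = 5.7; r = 7.3 − 5.7 = 1.6
a=10: Ŷ = 1.7 + 10 = 11.7; r = 14.3 − 11.7 = 2.6
a=12: Ŷ = 1.7 + 12 = 13.7; r = 12.1 − 13.7 = -1.6
a=14: Ŷ = 1.7 + 14 = 15.7; r = 9.7 − 15.7 = -6
a=16: Ŷ = 1.7 + 16 = 17.7; r = 16.3 − 17.7 = -1.4
a=24: Ŷ = 1.7 + 24 = 25.7; r = 29.5 − 25.7 = 3.8
SSE = 1 + 2.56 + 6.76 + 2.56 + 36 + 1.96 + 14.44 = 65.28
s = √(65.28/5) = √13.056 ≈ 3.613

s = 3.613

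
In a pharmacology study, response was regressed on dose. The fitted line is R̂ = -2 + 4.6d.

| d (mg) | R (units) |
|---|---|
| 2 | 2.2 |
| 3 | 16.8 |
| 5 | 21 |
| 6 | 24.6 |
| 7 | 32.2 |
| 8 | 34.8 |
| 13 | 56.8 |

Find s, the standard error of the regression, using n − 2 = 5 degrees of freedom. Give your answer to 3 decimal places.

d=2: R̂ = -2 + 4.6·2 = 7.2; e = 2.2 − 7.2 = -5
d=3: R̂ = -2 + 4.6·3 = 11.8; e = 16.8 − 11.8 = 5
d=5: R̂ = -2 + 4.6·5 = 21; e = 21 − 21 = 0
d=6: R̂ = -2 + 4.6·6 = 25.6; e = 24.6 − 25.6 = -1
d=7: R̂ = -2 + 4.6·7 = 30.2; e = 32.2 − 30.2 = 2
d=8: R̂ = -2 + 4.6·8 = 34.8; e = 34.8 − 34.8 = 0
d=13: R̂ = -2 + 4.6·13 = 57.8; e = 56.8 − 57.8 = -1
SSE = 25 + 25 + 0 + 1 + 4 + 0 + 1 = 56
s = √(56/5) = √11.2 ≈ 3.347

s = 3.347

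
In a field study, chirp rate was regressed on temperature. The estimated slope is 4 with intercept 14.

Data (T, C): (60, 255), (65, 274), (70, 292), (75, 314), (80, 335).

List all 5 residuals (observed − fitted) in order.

T=60: Ĉ = 14 + 4·60 = 254; e = 255 − 254 = 1
T=65: Ĉ = 14 + 4·65 = 274; e = 274 − 274 = 0
T=70: Ĉ = 14 + 4·70 = 294; e = 292 − 294 = -2
T=75: Ĉ = 14 + 4·75 = 314; e = 314 − 314 = 0
T=80: Ĉ = 14 + 4·80 = 334; e = 335 − 334 = 1

1, 0, -2, 0, 1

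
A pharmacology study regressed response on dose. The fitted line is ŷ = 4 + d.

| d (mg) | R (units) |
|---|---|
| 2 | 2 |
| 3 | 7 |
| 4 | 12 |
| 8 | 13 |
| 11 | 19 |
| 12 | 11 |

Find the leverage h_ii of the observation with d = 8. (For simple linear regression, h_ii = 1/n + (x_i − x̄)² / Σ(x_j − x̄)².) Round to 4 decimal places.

d̄ = (2 + 3 + 4 + 8 + 11 + 12)/6 = 6.66667
Σ(d − d̄)² = 21.7778 + 13.4444 + 7.11111 + 1.77778 + 18.7778 + 28.4444 = 91.3333
h = 1/6 + (1.33333)²/91.3333 = 0.166667 + 0.0194647 = 0.1861

h = 0.1861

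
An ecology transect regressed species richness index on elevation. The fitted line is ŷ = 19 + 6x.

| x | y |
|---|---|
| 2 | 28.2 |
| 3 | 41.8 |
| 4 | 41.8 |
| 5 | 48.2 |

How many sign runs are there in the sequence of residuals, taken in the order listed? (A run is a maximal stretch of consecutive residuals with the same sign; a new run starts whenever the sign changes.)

x=2: ŷ = 19 + 6·2 = 31; e = 28.2 − 31 = -2.8
x=3: ŷ = 19 + 6·3 = 37; e = 41.8 − 37 = 4.8
x=4: ŷ = 19 + 6·4 = 43; e = 41.8 − 43 = -1.2
x=5: ŷ = 19 + 6·5 = 49; e = 48.2 − 49 = -0.8
Signs: − + − −
Runs: −×1, +×1, −×2 → 3

3 runs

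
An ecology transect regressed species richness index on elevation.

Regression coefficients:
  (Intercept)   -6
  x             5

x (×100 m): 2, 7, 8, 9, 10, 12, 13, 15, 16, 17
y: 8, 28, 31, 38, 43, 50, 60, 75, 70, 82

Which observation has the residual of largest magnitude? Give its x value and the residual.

x = 15, e = 6

x=2: ŷ = -6 + 5·2 = 4; e = 8 − 4 = 4
x=7: ŷ = -6 + 5·7 = 29; e = 28 − 29 = -1
x=8: ŷ = -6 + 5·8 = 34; e = 31 − 34 = -3
x=9: ŷ = -6 + 5·9 = 39; e = 38 − 39 = -1
x=10: ŷ = -6 + 5·10 = 44; e = 43 − 44 = -1
x=12: ŷ = -6 + 5·12 = 54; e = 50 − 54 = -4
x=13: ŷ = -6 + 5·13 = 59; e = 60 − 59 = 1
x=15: ŷ = -6 + 5·15 = 69; e = 75 − 69 = 6
x=16: ŷ = -6 + 5·16 = 74; e = 70 − 74 = -4
x=17: ŷ = -6 + 5·17 = 79; e = 82 − 79 = 3
Largest |e| is 6 at x = 15, residual 6.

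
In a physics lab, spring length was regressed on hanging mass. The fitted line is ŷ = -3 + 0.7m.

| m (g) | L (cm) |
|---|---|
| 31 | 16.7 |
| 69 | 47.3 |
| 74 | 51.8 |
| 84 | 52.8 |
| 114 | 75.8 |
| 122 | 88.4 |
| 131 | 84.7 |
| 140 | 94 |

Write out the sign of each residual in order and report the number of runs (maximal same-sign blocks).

m=31: ŷ = -3 + 0.7·31 = 18.7; e = 16.7 − 18.7 = -2
m=69: ŷ = -3 + 0.7·69 = 45.3; e = 47.3 − 45.3 = 2
m=74: ŷ = -3 + 0.7·74 = 48.8; e = 51.8 − 48.8 = 3
m=84: ŷ = -3 + 0.7·84 = 55.8; e = 52.8 − 55.8 = -3
m=114: ŷ = -3 + 0.7·114 = 76.8; e = 75.8 − 76.8 = -1
m=122: ŷ = -3 + 0.7·122 = 82.4; e = 88.4 − 82.4 = 6
m=131: ŷ = -3 + 0.7·131 = 88.7; e = 84.7 − 88.7 = -4
m=140: ŷ = -3 + 0.7·140 = 95; e = 94 − 95 = -1
Signs: − + + − − + − −
Runs: −×1, +×2, −×2, +×1, −×2 → 5

5 runs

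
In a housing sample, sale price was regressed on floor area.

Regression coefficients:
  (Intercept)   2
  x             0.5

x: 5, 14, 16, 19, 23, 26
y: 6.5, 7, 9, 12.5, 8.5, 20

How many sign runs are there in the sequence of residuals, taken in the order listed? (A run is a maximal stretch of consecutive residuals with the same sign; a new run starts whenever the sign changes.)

x=5: ŷ = 2 + 0.5·5 = 4.5; r = 6.5 − 4.5 = 2
x=14: ŷ = 2 + 0.5·14 = 9; r = 7 − 9 = -2
x=16: ŷ = 2 + 0.5·16 = 10; r = 9 − 10 = -1
x=19: ŷ = 2 + 0.5·19 = 11.5; r = 12.5 − 11.5 = 1
x=23: ŷ = 2 + 0.5·23 = 13.5; r = 8.5 − 13.5 = -5
x=26: ŷ = 2 + 0.5·26 = 15; r = 20 − 15 = 5
Signs: + − − + − +
Runs: +×1, −×2, +×1, −×1, +×1 → 5

5 runs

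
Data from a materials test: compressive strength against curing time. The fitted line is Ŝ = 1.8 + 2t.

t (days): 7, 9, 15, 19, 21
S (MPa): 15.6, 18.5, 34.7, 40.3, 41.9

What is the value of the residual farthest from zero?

r = 2.9

t=7: Ŝ = 1.8 + 2·7 = 15.8; r = 15.6 − 15.8 = -0.2
t=9: Ŝ = 1.8 + 2·9 = 19.8; r = 18.5 − 19.8 = -1.3
t=15: Ŝ = 1.8 + 2·15 = 31.8; r = 34.7 − 31.8 = 2.9
t=19: Ŝ = 1.8 + 2·19 = 39.8; r = 40.3 − 39.8 = 0.5
t=21: Ŝ = 1.8 + 2·21 = 43.8; r = 41.9 − 43.8 = -1.9
Largest |r| is 2.9 at t = 15, residual 2.9.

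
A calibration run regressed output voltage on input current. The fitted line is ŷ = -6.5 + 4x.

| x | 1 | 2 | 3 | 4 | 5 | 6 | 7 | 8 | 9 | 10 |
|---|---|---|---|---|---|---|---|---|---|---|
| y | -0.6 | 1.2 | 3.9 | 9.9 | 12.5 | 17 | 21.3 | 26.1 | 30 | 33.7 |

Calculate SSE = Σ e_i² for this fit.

SSE = 8.36

x=1: ŷ = -6.5 + 4·1 = -2.5; e = -0.6 − (-2.5) = 1.9
x=2: ŷ = -6.5 + 4·2 = 1.5; e = 1.2 − 1.5 = -0.3
x=3: ŷ = -6.5 + 4·3 = 5.5; e = 3.9 − 5.5 = -1.6
x=4: ŷ = -6.5 + 4·4 = 9.5; e = 9.9 − 9.5 = 0.4
x=5: ŷ = -6.5 + 4·5 = 13.5; e = 12.5 − 13.5 = -1
x=6: ŷ = -6.5 + 4·6 = 17.5; e = 17 − 17.5 = -0.5
x=7: ŷ = -6.5 + 4·7 = 21.5; e = 21.3 − 21.5 = -0.2
x=8: ŷ = -6.5 + 4·8 = 25.5; e = 26.1 − 25.5 = 0.6
x=9: ŷ = -6.5 + 4·9 = 29.5; e = 30 − 29.5 = 0.5
x=10: ŷ = -6.5 + 4·10 = 33.5; e = 33.7 − 33.5 = 0.2
SSE = 3.61 + 0.09 + 2.56 + 0.16 + 1 + 0.25 + 0.04 + 0.36 + 0.25 + 0.04 = 8.36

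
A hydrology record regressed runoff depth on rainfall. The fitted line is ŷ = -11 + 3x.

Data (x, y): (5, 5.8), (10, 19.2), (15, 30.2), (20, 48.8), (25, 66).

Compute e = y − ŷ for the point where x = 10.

ŷ = -11 + 3·10 = 19
e = 19.2 − 19 = 0.2

e = 0.2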